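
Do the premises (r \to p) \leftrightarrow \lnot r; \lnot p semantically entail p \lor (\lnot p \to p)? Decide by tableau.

No

Initial set: {((r \to p) \leftrightarrow \lnot r); \lnot p; \lnot (p \lor (\lnot p \to p))}.
\lnot (p \lor (\lnot p \to p)): α-rule — add \lnot p, \lnot (\lnot p \to p).
\lnot (\lnot p \to p): α-rule — add \lnot p, \lnot p.
((r \to p) \leftrightarrow \lnot r): β-rule — branch into (r \to p), \lnot r  //  \lnot (r \to p), \lnot \lnot r.
  branch 1 (add (r \to p), \lnot r):
    (r \to p): β-rule — branch into \lnot r  //  p.
      branch 1.1 (add \lnot r):
        ○ open, literals {p=0, r=0}.
      branch 1.2 (add p):
        × closes — contains both p and \lnot p.
  branch 2 (add \lnot (r \to p), \lnot \lnot r):
    \lnot (r \to p): α-rule — add r, \lnot p.
    ○ open, literals {p=0, r=1}.
1 branch closed, 2 open.
An open branch gives a countermodel: p=0, r=0 (unmentioned atoms arbitrary); the premises hold there but the conclusion fails.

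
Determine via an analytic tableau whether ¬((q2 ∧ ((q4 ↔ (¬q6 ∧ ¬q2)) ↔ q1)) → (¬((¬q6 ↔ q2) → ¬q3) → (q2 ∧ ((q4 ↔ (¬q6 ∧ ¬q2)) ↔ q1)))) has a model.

Initial set: {T ¬((q2 ∧ ((q4 ↔ (¬q6 ∧ ¬q2)) ↔ q1)) → (¬((¬q6 ↔ q2) → ¬q3) → (q2 ∧ ((q4 ↔ (¬q6 ∧ ¬q2)) ↔ q1))))}.
T ¬((q2 ∧ ((q4 ↔ (¬q6 ∧ ¬q2)) ↔ q1)) → (¬((¬q6 ↔ q2) → ¬q3) → (q2 ∧ ((q4 ↔ (¬q6 ∧ ¬q2)) ↔ q1)))): α-rule — add T (q2 ∧ ((q4 ↔ (¬q6 ∧ ¬q2)) ↔ q1)), F (¬((¬q6 ↔ q2) → ¬q3) → (q2 ∧ ((q4 ↔ (¬q6 ∧ ¬q2)) ↔ q1))).
T (q2 ∧ ((q4 ↔ (¬q6 ∧ ¬q2)) ↔ q1)): α-rule — add T q2, T ((q4 ↔ (¬q6 ∧ ¬q2)) ↔ q1).
F (¬((¬q6 ↔ q2) → ¬q3) → (q2 ∧ ((q4 ↔ (¬q6 ∧ ¬q2)) ↔ q1))): α-rule — add T ¬((¬q6 ↔ q2) → ¬q3), F (q2 ∧ ((q4 ↔ (¬q6 ∧ ¬q2)) ↔ q1)).
T ¬((¬q6 ↔ q2) → ¬q3): α-rule — add T (¬q6 ↔ q2), F ¬q3.
T ((q4 ↔ (¬q6 ∧ ¬q2)) ↔ q1): β-rule — branch into T (q4 ↔ (¬q6 ∧ ¬q2)), T q1  //  F (q4 ↔ (¬q6 ∧ ¬q2)), F q1.
  branch 1 (add T (q4 ↔ (¬q6 ∧ ¬q2)), T q1):
    F (q2 ∧ ((q4 ↔ (¬q6 ∧ ¬q2)) ↔ q1)): β-rule — branch into F q2  //  F ((q4 ↔ (¬q6 ∧ ¬q2)) ↔ q1).
      branch 1.1 (add F q2):
        × closes — contains both q2 and ¬q2.
      branch 1.2 (add F ((q4 ↔ (¬q6 ∧ ¬q2)) ↔ q1)):
        T (¬q6 ↔ q2): β-rule — branch into T ¬q6, T q2  //  F ¬q6, F q2.
          branch 1.2.1 (add T ¬q6, T q2):
            T (q4 ↔ (¬q6 ∧ ¬q2)): β-rule — branch into T q4, T (¬q6 ∧ ¬q2)  //  F q4, F (¬q6 ∧ ¬q2).
              branch 1.2.1.1 (add T q4, T (¬q6 ∧ ¬q2)):
                T (¬q6 ∧ ¬q2): α-rule — add T ¬q6, T ¬q2.
                × closes — contains both q2 and ¬q2.
              branch 1.2.1.2 (add F q4, F (¬q6 ∧ ¬q2)):
                F ((q4 ↔ (¬q6 ∧ ¬q2)) ↔ q1): β-rule — branch into T (q4 ↔ (¬q6 ∧ ¬q2)), F q1  //  F (q4 ↔ (¬q6 ∧ ¬q2)), T q1.
                  branch 1.2.1.2.1 (add T (q4 ↔ (¬q6 ∧ ¬q2)), F q1):
                    × closes — contains both q1 and ¬q1.
                  branch 1.2.1.2.2 (add F (q4 ↔ (¬q6 ∧ ¬q2)), T q1):
                    F (¬q6 ∧ ¬q2): β-rule — branch into F ¬q6  //  F ¬q2.
                      branch 1.2.1.2.2.1 (add F ¬q6):
                        × closes — contains both q6 and ¬q6.
                      branch 1.2.1.2.2.2 (add F ¬q2):
                        F (q4 ↔ (¬q6 ∧ ¬q2)): β-rule — branch into T q4, F (¬q6 ∧ ¬q2)  //  F q4, T (¬q6 ∧ ¬q2).
                          branch 1.2.1.2.2.2.1 (add T q4, F (¬q6 ∧ ¬q2)):
                            × closes — contains both q4 and ¬q4.
                          branch 1.2.1.2.2.2.2 (add F q4, T (¬q6 ∧ ¬q2)):
                            T (¬q6 ∧ ¬q2): α-rule — add T ¬q6, T ¬q2.
                            × closes — contains both q2 and ¬q2.
          branch 1.2.2 (add F ¬q6, F q2):
            × closes — contains both q2 and ¬q2.
  branch 2 (add F (q4 ↔ (¬q6 ∧ ¬q2)), F q1):
    F (q2 ∧ ((q4 ↔ (¬q6 ∧ ¬q2)) ↔ q1)): β-rule — branch into F q2  //  F ((q4 ↔ (¬q6 ∧ ¬q2)) ↔ q1).
      branch 2.1 (add F q2):
        × closes — contains both q2 and ¬q2.
      branch 2.2 (add F ((q4 ↔ (¬q6 ∧ ¬q2)) ↔ q1)):
        T (¬q6 ↔ q2): β-rule — branch into T ¬q6, T q2  //  F ¬q6, F q2.
          branch 2.2.1 (add T ¬q6, T q2):
            F (q4 ↔ (¬q6 ∧ ¬q2)): β-rule — branch into T q4, F (¬q6 ∧ ¬q2)  //  F q4, T (¬q6 ∧ ¬q2).
              branch 2.2.1.1 (add T q4, F (¬q6 ∧ ¬q2)):
                F ((q4 ↔ (¬q6 ∧ ¬q2)) ↔ q1): β-rule — branch into T (q4 ↔ (¬q6 ∧ ¬q2)), F q1  //  F (q4 ↔ (¬q6 ∧ ¬q2)), T q1.
                  branch 2.2.1.1.1 (add T (q4 ↔ (¬q6 ∧ ¬q2)), F q1):
                    F (¬q6 ∧ ¬q2): β-rule — branch into F ¬q6  //  F ¬q2.
                      branch 2.2.1.1.1.1 (add F ¬q6):
                        × closes — contains both q6 and ¬q6.
                      branch 2.2.1.1.1.2 (add F ¬q2):
                        T (q4 ↔ (¬q6 ∧ ¬q2)): β-rule — branch into T q4, T (¬q6 ∧ ¬q2)  //  F q4, F (¬q6 ∧ ¬q2).
                          branch 2.2.1.1.1.2.1 (add T q4, T (¬q6 ∧ ¬q2)):
                            T (¬q6 ∧ ¬q2): α-rule — add T ¬q6, T ¬q2.
                            × closes — contains both q2 and ¬q2.
                          branch 2.2.1.1.1.2.2 (add F q4, F (¬q6 ∧ ¬q2)):
                            × closes — contains both q4 and ¬q4.
                  branch 2.2.1.1.2 (add F (q4 ↔ (¬q6 ∧ ¬q2)), T q1):
                    × closes — contains both q1 and ¬q1.
              branch 2.2.1.2 (add F q4, T (¬q6 ∧ ¬q2)):
                T (¬q6 ∧ ¬q2): α-rule — add T ¬q6, T ¬q2.
                × closes — contains both q2 and ¬q2.
          branch 2.2.2 (add F ¬q6, F q2):
            × closes — contains both q2 and ¬q2.
All 14 branches close.
Every branch closed; the formula is unsatisfiable.

Unsatisfiable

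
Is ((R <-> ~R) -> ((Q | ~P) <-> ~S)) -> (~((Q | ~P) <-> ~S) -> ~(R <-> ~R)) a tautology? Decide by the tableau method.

Valid

Assume the negation and expand:
Initial set: {F (((R <-> ~R) -> ((Q | ~P) <-> ~S)) -> (~((Q | ~P) <-> ~S) -> ~(R <-> ~R)))}.
F (((R <-> ~R) -> ((Q | ~P) <-> ~S)) -> (~((Q | ~P) <-> ~S) -> ~(R <-> ~R))): α-rule — add T ((R <-> ~R) -> ((Q | ~P) <-> ~S)), F (~((Q | ~P) <-> ~S) -> ~(R <-> ~R)).
F (~((Q | ~P) <-> ~S) -> ~(R <-> ~R)): α-rule — add T ~((Q | ~P) <-> ~S), F ~(R <-> ~R).
T ((R <-> ~R) -> ((Q | ~P) <-> ~S)): β-rule — branch into F (R <-> ~R)  //  T ((Q | ~P) <-> ~S).
  branch 1 (add F (R <-> ~R)):
    T ~((Q | ~P) <-> ~S): β-rule — branch into T (Q | ~P), F ~S  //  F (Q | ~P), T ~S.
      branch 1.1 (add T (Q | ~P), F ~S):
        F ~(R <-> ~R): β-rule — branch into T R, T ~R  //  F R, F ~R.
          branch 1.1.1 (add T R, T ~R):
            × closes — contains both R and ~R.
          branch 1.1.2 (add F R, F ~R):
            × closes — contains both R and ~R.
      branch 1.2 (add F (Q | ~P), T ~S):
        F (Q | ~P): α-rule — add F Q, F ~P.
        F ~(R <-> ~R): β-rule — branch into T R, T ~R  //  F R, F ~R.
          branch 1.2.1 (add T R, T ~R):
            × closes — contains both R and ~R.
          branch 1.2.2 (add F R, F ~R):
            × closes — contains both R and ~R.
  branch 2 (add T ((Q | ~P) <-> ~S)):
    T ~((Q | ~P) <-> ~S): β-rule — branch into T (Q | ~P), F ~S  //  F (Q | ~P), T ~S.
      branch 2.1 (add T (Q | ~P), F ~S):
        F ~(R <-> ~R): β-rule — branch into T R, T ~R  //  F R, F ~R.
          branch 2.1.1 (add T R, T ~R):
            × closes — contains both R and ~R.
          branch 2.1.2 (add F R, F ~R):
            × closes — contains both R and ~R.
      branch 2.2 (add F (Q | ~P), T ~S):
        F (Q | ~P): α-rule — add F Q, F ~P.
        F ~(R <-> ~R): β-rule — branch into T R, T ~R  //  F R, F ~R.
          branch 2.2.1 (add T R, T ~R):
            × closes — contains both R and ~R.
          branch 2.2.2 (add F R, F ~R):
            × closes — contains both R and ~R.
All 8 branches close.
Every branch closed, so the negation is unsatisfiable and the formula is valid.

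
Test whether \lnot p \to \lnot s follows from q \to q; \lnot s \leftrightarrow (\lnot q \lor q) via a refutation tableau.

Yes

Initial set: {(q \to q); (\lnot s \leftrightarrow (\lnot q \lor q)); \lnot (\lnot p \to \lnot s)}.
\lnot (\lnot p \to \lnot s): α-rule — add \lnot p, \lnot \lnot s.
(q \to q): β-rule — branch into \lnot q  //  q.
  branch 1 (add \lnot q):
    (\lnot s \leftrightarrow (\lnot q \lor q)): β-rule — branch into \lnot s, (\lnot q \lor q)  //  \lnot \lnot s, \lnot (\lnot q \lor q).
      branch 1.1 (add \lnot s, (\lnot q \lor q)):
        × closes — contains both s and \lnot s.
      branch 1.2 (add \lnot \lnot s, \lnot (\lnot q \lor q)):
        \lnot (\lnot q \lor q): α-rule — add \lnot \lnot q, \lnot q.
        × closes — contains both q and \lnot q.
  branch 2 (add q):
    (\lnot s \leftrightarrow (\lnot q \lor q)): β-rule — branch into \lnot s, (\lnot q \lor q)  //  \lnot \lnot s, \lnot (\lnot q \lor q).
      branch 2.1 (add \lnot s, (\lnot q \lor q)):
        × closes — contains both s and \lnot s.
      branch 2.2 (add \lnot \lnot s, \lnot (\lnot q \lor q)):
        \lnot (\lnot q \lor q): α-rule — add \lnot \lnot q, \lnot q.
        × closes — contains both q and \lnot q.
All 4 branches close.
Every branch closed, so the premises entail the conclusion.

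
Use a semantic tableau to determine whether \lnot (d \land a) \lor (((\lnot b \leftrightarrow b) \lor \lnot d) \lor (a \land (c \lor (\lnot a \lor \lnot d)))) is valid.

Assume the negation and expand:
Initial set: {\lnot (\lnot (d \land a) \lor (((\lnot b \leftrightarrow b) \lor \lnot d) \lor (a \land (c \lor (\lnot a \lor \lnot d)))))}.
\lnot (\lnot (d \land a) \lor (((\lnot b \leftrightarrow b) \lor \lnot d) \lor (a \land (c \lor (\lnot a \lor \lnot d))))): α-rule — add \lnot \lnot (d \land a), \lnot (((\lnot b \leftrightarrow b) \lor \lnot d) \lor (a \land (c \lor (\lnot a \lor \lnot d)))).
\lnot \lnot (d \land a): α-rule — add d, a.
\lnot (((\lnot b \leftrightarrow b) \lor \lnot d) \lor (a \land (c \lor (\lnot a \lor \lnot d)))): α-rule — add \lnot ((\lnot b \leftrightarrow b) \lor \lnot d), \lnot (a \land (c \lor (\lnot a \lor \lnot d))).
\lnot ((\lnot b \leftrightarrow b) \lor \lnot d): α-rule — add \lnot (\lnot b \leftrightarrow b), \lnot \lnot d.
\lnot (a \land (c \lor (\lnot a \lor \lnot d))): β-rule — branch into \lnot a  //  \lnot (c \lor (\lnot a \lor \lnot d)).
  branch 1 (add \lnot a):
    × closes — contains both a and \lnot a.
  branch 2 (add \lnot (c \lor (\lnot a \lor \lnot d))):
    \lnot (c \lor (\lnot a \lor \lnot d)): α-rule — add \lnot c, \lnot (\lnot a \lor \lnot d).
    \lnot (\lnot a \lor \lnot d): α-rule — add \lnot \lnot a, \lnot \lnot d.
    \lnot (\lnot b \leftrightarrow b): β-rule — branch into \lnot b, \lnot b  //  \lnot \lnot b, b.
      branch 2.1 (add \lnot b, \lnot b):
        ○ open, literals {a=1, b=0, c=0, d=1}.
      branch 2.2 (add \lnot \lnot b, b):
        ○ open, literals {a=1, b=1, c=0, d=1}.
1 branch closed, 2 open.
An open branch gives a countermodel: a=1, b=0, c=0, d=1 (unmentioned atoms arbitrary); under it the original formula is false.

Not valid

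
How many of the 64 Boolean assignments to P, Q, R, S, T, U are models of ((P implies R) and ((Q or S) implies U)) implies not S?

Initial set: {(((P implies R) and ((Q or S) implies U)) implies not S)}.
(((P implies R) and ((Q or S) implies U)) implies not S): β-rule — branch into not ((P implies R) and ((Q or S) implies U))  //  not S.
  branch 1 (add not ((P implies R) and ((Q or S) implies U))):
    not ((P implies R) and ((Q or S) implies U)): β-rule — branch into not (P implies R)  //  not ((Q or S) implies U).
      branch 1.1 (add not (P implies R)):
        not (P implies R): α-rule — add P, not R.
        ○ open, literals {P=1, R=0}.
      branch 1.2 (add not ((Q or S) implies U)):
        not ((Q or S) implies U): α-rule — add (Q or S), not U.
        (Q or S): β-rule — branch into Q  //  S.
          branch 1.2.1 (add Q):
            ○ open, literals {Q=1, U=0}.
          branch 1.2.2 (add S):
            ○ open, literals {S=1, U=0}.
  branch 2 (add not S):
    ○ open, literals {S=0}.
0 branches closed, 4 open.
Each open branch fixes some atoms; the unmentioned ones are free. Counting distinct full assignments: branch {P=1, R=0} (Q, S, T, U) contributes 16 new; branch {Q=1, U=0} (P, R, S, T) contributes 12 new; branch {S=1, U=0} (P, Q, R, T) contributes 6 new; branch {S=0} (P, Q, R, T, U) contributes 18 new. Total: 52.

52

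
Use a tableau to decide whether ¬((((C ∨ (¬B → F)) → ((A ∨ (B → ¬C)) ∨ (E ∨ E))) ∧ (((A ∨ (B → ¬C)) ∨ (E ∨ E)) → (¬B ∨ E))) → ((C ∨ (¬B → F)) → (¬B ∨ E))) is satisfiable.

Unsatisfiable

Initial set: {¬((((C ∨ (¬B → F)) → ((A ∨ (B → ¬C)) ∨ (E ∨ E))) ∧ (((A ∨ (B → ¬C)) ∨ (E ∨ E)) → (¬B ∨ E))) → ((C ∨ (¬B → F)) → (¬B ∨ E)))}.
¬((((C ∨ (¬B → F)) → ((A ∨ (B → ¬C)) ∨ (E ∨ E))) ∧ (((A ∨ (B → ¬C)) ∨ (E ∨ E)) → (¬B ∨ E))) → ((C ∨ (¬B → F)) → (¬B ∨ E))): α-rule — add (((C ∨ (¬B → F)) → ((A ∨ (B → ¬C)) ∨ (E ∨ E))) ∧ (((A ∨ (B → ¬C)) ∨ (E ∨ E)) → (¬B ∨ E))), ¬((C ∨ (¬B → F)) → (¬B ∨ E)).
(((C ∨ (¬B → F)) → ((A ∨ (B → ¬C)) ∨ (E ∨ E))) ∧ (((A ∨ (B → ¬C)) ∨ (E ∨ E)) → (¬B ∨ E))): α-rule — add ((C ∨ (¬B → F)) → ((A ∨ (B → ¬C)) ∨ (E ∨ E))), (((A ∨ (B → ¬C)) ∨ (E ∨ E)) → (¬B ∨ E)).
¬((C ∨ (¬B → F)) → (¬B ∨ E)): α-rule — add (C ∨ (¬B → F)), ¬(¬B ∨ E).
¬(¬B ∨ E): α-rule — add ¬¬B, ¬E.
((C ∨ (¬B → F)) → ((A ∨ (B → ¬C)) ∨ (E ∨ E))): β-rule — branch into ¬(C ∨ (¬B → F))  //  ((A ∨ (B → ¬C)) ∨ (E ∨ E)).
  branch 1 (add ¬(C ∨ (¬B → F))):
    ¬(C ∨ (¬B → F)): α-rule — add ¬C, ¬(¬B → F).
    ¬(¬B → F): α-rule — add ¬B, ¬F.
    × closes — contains both B and ¬B.
  branch 2 (add ((A ∨ (B → ¬C)) ∨ (E ∨ E))):
    (((A ∨ (B → ¬C)) ∨ (E ∨ E)) → (¬B ∨ E)): β-rule — branch into ¬((A ∨ (B → ¬C)) ∨ (E ∨ E))  //  (¬B ∨ E).
      branch 2.1 (add ¬((A ∨ (B → ¬C)) ∨ (E ∨ E))):
        ¬((A ∨ (B → ¬C)) ∨ (E ∨ E)): α-rule — add ¬(A ∨ (B → ¬C)), ¬(E ∨ E).
        ¬(A ∨ (B → ¬C)): α-rule — add ¬A, ¬(B → ¬C).
        ¬(E ∨ E): α-rule — add ¬E, ¬E.
        ¬(B → ¬C): α-rule — add B, ¬¬C.
        (C ∨ (¬B → F)): β-rule — branch into C  //  (¬B → F).
          branch 2.1.1 (add C):
            ((A ∨ (B → ¬C)) ∨ (E ∨ E)): β-rule — branch into (A ∨ (B → ¬C))  //  (E ∨ E).
              branch 2.1.1.1 (add (A ∨ (B → ¬C))):
                (A ∨ (B → ¬C)): β-rule — branch into A  //  (B → ¬C).
                  branch 2.1.1.1.1 (add A):
                    × closes — contains both A and ¬A.
                  branch 2.1.1.1.2 (add (B → ¬C)):
                    (B → ¬C): β-rule — branch into ¬B  //  ¬C.
                      branch 2.1.1.1.2.1 (add ¬B):
                        × closes — contains both B and ¬B.
                      branch 2.1.1.1.2.2 (add ¬C):
                        × closes — contains both C and ¬C.
              branch 2.1.1.2 (add (E ∨ E)):
                (E ∨ E): β-rule — branch into E  //  E.
                  branch 2.1.1.2.1 (add E):
                    × closes — contains both E and ¬E.
                  branch 2.1.1.2.2 (add E):
                    × closes — contains both E and ¬E.
          branch 2.1.2 (add (¬B → F)):
            ((A ∨ (B → ¬C)) ∨ (E ∨ E)): β-rule — branch into (A ∨ (B → ¬C))  //  (E ∨ E).
              branch 2.1.2.1 (add (A ∨ (B → ¬C))):
                (¬B → F): β-rule — branch into ¬¬B  //  F.
                  branch 2.1.2.1.1 (add ¬¬B):
                    (A ∨ (B → ¬C)): β-rule — branch into A  //  (B → ¬C).
                      branch 2.1.2.1.1.1 (add A):
                        × closes — contains both A and ¬A.
                      branch 2.1.2.1.1.2 (add (B → ¬C)):
                        (B → ¬C): β-rule — branch into ¬B  //  ¬C.
                          branch 2.1.2.1.1.2.1 (add ¬B):
                            × closes — contains both B and ¬B.
                          branch 2.1.2.1.1.2.2 (add ¬C):
                            × closes — contains both C and ¬C.
                  branch 2.1.2.1.2 (add F):
                    (A ∨ (B → ¬C)): β-rule — branch into A  //  (B → ¬C).
                      branch 2.1.2.1.2.1 (add A):
                        × closes — contains both A and ¬A.
                      branch 2.1.2.1.2.2 (add (B → ¬C)):
                        (B → ¬C): β-rule — branch into ¬B  //  ¬C.
                          branch 2.1.2.1.2.2.1 (add ¬B):
                            × closes — contains both B and ¬B.
                          branch 2.1.2.1.2.2.2 (add ¬C):
                            × closes — contains both C and ¬C.
              branch 2.1.2.2 (add (E ∨ E)):
                (¬B → F): β-rule — branch into ¬¬B  //  F.
                  branch 2.1.2.2.1 (add ¬¬B):
                    (E ∨ E): β-rule — branch into E  //  E.
                      branch 2.1.2.2.1.1 (add E):
                        × closes — contains both E and ¬E.
                      branch 2.1.2.2.1.2 (add E):
                        × closes — contains both E and ¬E.
                  branch 2.1.2.2.2 (add F):
                    (E ∨ E): β-rule — branch into E  //  E.
                      branch 2.1.2.2.2.1 (add E):
                        × closes — contains both E and ¬E.
                      branch 2.1.2.2.2.2 (add E):
                        × closes — contains both E and ¬E.
      branch 2.2 (add (¬B ∨ E)):
        (C ∨ (¬B → F)): β-rule — branch into C  //  (¬B → F).
          branch 2.2.1 (add C):
            ((A ∨ (B → ¬C)) ∨ (E ∨ E)): β-rule — branch into (A ∨ (B → ¬C))  //  (E ∨ E).
              branch 2.2.1.1 (add (A ∨ (B → ¬C))):
                (¬B ∨ E): β-rule — branch into ¬B  //  E.
                  branch 2.2.1.1.1 (add ¬B):
                    × closes — contains both B and ¬B.
                  branch 2.2.1.1.2 (add E):
                    × closes — contains both E and ¬E.
              branch 2.2.1.2 (add (E ∨ E)):
                (¬B ∨ E): β-rule — branch into ¬B  //  E.
                  branch 2.2.1.2.1 (add ¬B):
                    × closes — contains both B and ¬B.
                  branch 2.2.1.2.2 (add E):
                    × closes — contains both E and ¬E.
          branch 2.2.2 (add (¬B → F)):
            ((A ∨ (B → ¬C)) ∨ (E ∨ E)): β-rule — branch into (A ∨ (B → ¬C))  //  (E ∨ E).
              branch 2.2.2.1 (add (A ∨ (B → ¬C))):
                (¬B ∨ E): β-rule — branch into ¬B  //  E.
                  branch 2.2.2.1.1 (add ¬B):
                    × closes — contains both B and ¬B.
                  branch 2.2.2.1.2 (add E):
                    × closes — contains both E and ¬E.
              branch 2.2.2.2 (add (E ∨ E)):
                (¬B ∨ E): β-rule — branch into ¬B  //  E.
                  branch 2.2.2.2.1 (add ¬B):
                    × closes — contains both B and ¬B.
                  branch 2.2.2.2.2 (add E):
                    × closes — contains both E and ¬E.
All 24 branches close.
Every branch closed; the formula is unsatisfiable.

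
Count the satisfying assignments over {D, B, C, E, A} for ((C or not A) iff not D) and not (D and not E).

14

Initial set: {(((C or not A) iff not D) and not (D and not E))}.
(((C or not A) iff not D) and not (D and not E)): α-rule — add ((C or not A) iff not D), not (D and not E).
((C or not A) iff not D): β-rule — branch into (C or not A), not D  //  not (C or not A), not not D.
  branch 1 (add (C or not A), not D):
    not (D and not E): β-rule — branch into not D  //  not not E.
      branch 1.1 (add not D):
        (C or not A): β-rule — branch into C  //  not A.
          branch 1.1.1 (add C):
            ○ open, literals {C=T, D=F}.
          branch 1.1.2 (add not A):
            ○ open, literals {A=F, D=F}.
      branch 1.2 (add not not E):
        (C or not A): β-rule — branch into C  //  not A.
          branch 1.2.1 (add C):
            ○ open, literals {C=T, D=F, E=T}.
          branch 1.2.2 (add not A):
            ○ open, literals {A=F, D=F, E=T}.
  branch 2 (add not (C or not A), not not D):
    not (C or not A): α-rule — add not C, not not A.
    not (D and not E): β-rule — branch into not D  //  not not E.
      branch 2.1 (add not D):
        × closes — contains both D and not D.
      branch 2.2 (add not not E):
        ○ open, literals {A=T, C=F, D=T, E=T}.
1 branch closed, 5 open.
Each open branch fixes some atoms; the unmentioned ones are free. Counting distinct full assignments: branch {C=T, D=F} (B, E, A) contributes 8 new; branch {A=F, D=F} (B, C, E) contributes 4 new; branch {C=T, D=F, E=T} (B, A) contributes 0 new; branch {A=F, D=F, E=T} (B, C) contributes 0 new; branch {A=T, C=F, D=T, E=T} (B) contributes 2 new. Total: 14.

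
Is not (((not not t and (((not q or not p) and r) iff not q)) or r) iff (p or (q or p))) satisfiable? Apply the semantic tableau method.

Initial set: {not (((not not t and (((not q or not p) and r) iff not q)) or r) iff (p or (q or p)))}.
not (((not not t and (((not q or not p) and r) iff not q)) or r) iff (p or (q or p))): β-rule — branch into ((not not t and (((not q or not p) and r) iff not q)) or r), not (p or (q or p))  //  not ((not not t and (((not q or not p) and r) iff not q)) or r), (p or (q or p)).
  branch 1 (add ((not not t and (((not q or not p) and r) iff not q)) or r), not (p or (q or p))):
    not (p or (q or p)): α-rule — add not p, not (q or p).
    not (q or p): α-rule — add not q, not p.
    ((not not t and (((not q or not p) and r) iff not q)) or r): β-rule — branch into (not not t and (((not q or not p) and r) iff not q))  //  r.
      branch 1.1 (add (not not t and (((not q or not p) and r) iff not q))):
        (not not t and (((not q or not p) and r) iff not q)): α-rule — add not not t, (((not q or not p) and r) iff not q).
        not not t: drop double negation, giving t.
        (((not q or not p) and r) iff not q): β-rule — branch into ((not q or not p) and r), not q  //  not ((not q or not p) and r), not not q.
          branch 1.1.1 (add ((not q or not p) and r), not q):
            ((not q or not p) and r): α-rule — add (not q or not p), r.
            (not q or not p): β-rule — branch into not q  //  not p.
              branch 1.1.1.1 (add not q):
                ○ open, literals {p=false, q=false, r=true, t=true}.
              branch 1.1.1.2 (add not p):
                ○ open, literals {p=false, q=false, r=true, t=true}.
          branch 1.1.2 (add not ((not q or not p) and r), not not q):
            × closes — contains both q and not q.
      branch 1.2 (add r):
        ○ open, literals {p=false, q=false, r=true}.
  branch 2 (add not ((not not t and (((not q or not p) and r) iff not q)) or r), (p or (q or p))):
    not ((not not t and (((not q or not p) and r) iff not q)) or r): α-rule — add not (not not t and (((not q or not p) and r) iff not q)), not r.
    (p or (q or p)): β-rule — branch into p  //  (q or p).
      branch 2.1 (add p):
        not (not not t and (((not q or not p) and r) iff not q)): β-rule — branch into not not not t  //  not (((not q or not p) and r) iff not q).
          branch 2.1.1 (add not not not t):
            not not not t: drop double negation, giving not t.
            ○ open, literals {p=true, r=false, t=false}.
          branch 2.1.2 (add not (((not q or not p) and r) iff not q)):
            not (((not q or not p) and r) iff not q): β-rule — branch into ((not q or not p) and r), not not q  //  not ((not q or not p) and r), not q.
              branch 2.1.2.1 (add ((not q or not p) and r), not not q):
                ((not q or not p) and r): α-rule — add (not q or not p), r.
                × closes — contains both r and not r.
              branch 2.1.2.2 (add not ((not q or not p) and r), not q):
                not ((not q or not p) and r): β-rule — branch into not (not q or not p)  //  not r.
                  branch 2.1.2.2.1 (add not (not q or not p)):
                    not (not q or not p): α-rule — add not not q, not not p.
                    × closes — contains both q and not q.
                  branch 2.1.2.2.2 (add not r):
                    ○ open, literals {p=true, q=false, r=false}.
      branch 2.2 (add (q or p)):
        not (not not t and (((not q or not p) and r) iff not q)): β-rule — branch into not not not t  //  not (((not q or not p) and r) iff not q).
          branch 2.2.1 (add not not not t):
            not not not t: drop double negation, giving not t.
            (q or p): β-rule — branch into q  //  p.
              branch 2.2.1.1 (add q):
                ○ open, literals {q=true, r=false, t=false}.
              branch 2.2.1.2 (add p):
                ○ open, literals {p=true, r=false, t=false}.
          branch 2.2.2 (add not (((not q or not p) and r) iff not q)):
            (q or p): β-rule — branch into q  //  p.
              branch 2.2.2.1 (add q):
                not (((not q or not p) and r) iff not q): β-rule — branch into ((not q or not p) and r), not not q  //  not ((not q or not p) and r), not q.
                  branch 2.2.2.1.1 (add ((not q or not p) and r), not not q):
                    ((not q or not p) and r): α-rule — add (not q or not p), r.
                    × closes — contains both r and not r.
                  branch 2.2.2.1.2 (add not ((not q or not p) and r), not q):
                    × closes — contains both q and not q.
              branch 2.2.2.2 (add p):
                not (((not q or not p) and r) iff not q): β-rule — branch into ((not q or not p) and r), not not q  //  not ((not q or not p) and r), not q.
                  branch 2.2.2.2.1 (add ((not q or not p) and r), not not q):
                    ((not q or not p) and r): α-rule — add (not q or not p), r.
                    × closes — contains both r and not r.
                  branch 2.2.2.2.2 (add not ((not q or not p) and r), not q):
                    not ((not q or not p) and r): β-rule — branch into not (not q or not p)  //  not r.
                      branch 2.2.2.2.2.1 (add not (not q or not p)):
                        not (not q or not p): α-rule — add not not q, not not p.
                        × closes — contains both q and not q.
                      branch 2.2.2.2.2.2 (add not r):
                        ○ open, literals {p=true, q=false, r=false}.
7 branches closed, 8 open.
An open branch gives a satisfying assignment: p=false, q=false, r=true, t=true.

Satisfiable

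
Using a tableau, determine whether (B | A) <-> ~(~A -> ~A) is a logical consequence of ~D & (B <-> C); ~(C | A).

Initial set: {(~D & (B <-> C)); ~(C | A); ~((B | A) <-> ~(~A -> ~A))}.
(~D & (B <-> C)): α-rule — add ~D, (B <-> C).
~(C | A): α-rule — add ~C, ~A.
~((B | A) <-> ~(~A -> ~A)): β-rule — branch into (B | A), ~~(~A -> ~A)  //  ~(B | A), ~(~A -> ~A).
  branch 1 (add (B | A), ~~(~A -> ~A)):
    (B <-> C): β-rule — branch into B, C  //  ~B, ~C.
      branch 1.1 (add B, C):
        × closes — contains both C and ~C.
      branch 1.2 (add ~B, ~C):
        (B | A): β-rule — branch into B  //  A.
          branch 1.2.1 (add B):
            × closes — contains both B and ~B.
          branch 1.2.2 (add A):
            × closes — contains both A and ~A.
  branch 2 (add ~(B | A), ~(~A -> ~A)):
    ~(B | A): α-rule — add ~B, ~A.
    ~(~A -> ~A): α-rule — add ~A, ~~A.
    × closes — contains both A and ~A.
All 4 branches close.
Every branch closed, so the premises entail the conclusion.

Yes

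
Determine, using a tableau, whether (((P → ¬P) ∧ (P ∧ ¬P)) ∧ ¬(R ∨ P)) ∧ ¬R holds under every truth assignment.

Not valid

Assume the negation and expand:
Initial set: {F ((((P → ¬P) ∧ (P ∧ ¬P)) ∧ ¬(R ∨ P)) ∧ ¬R)}.
F ((((P → ¬P) ∧ (P ∧ ¬P)) ∧ ¬(R ∨ P)) ∧ ¬R): β-rule — branch into F (((P → ¬P) ∧ (P ∧ ¬P)) ∧ ¬(R ∨ P))  //  F ¬R.
  branch 1 (add F (((P → ¬P) ∧ (P ∧ ¬P)) ∧ ¬(R ∨ P))):
    F (((P → ¬P) ∧ (P ∧ ¬P)) ∧ ¬(R ∨ P)): β-rule — branch into F ((P → ¬P) ∧ (P ∧ ¬P))  //  F ¬(R ∨ P).
      branch 1.1 (add F ((P → ¬P) ∧ (P ∧ ¬P))):
        F ((P → ¬P) ∧ (P ∧ ¬P)): β-rule — branch into F (P → ¬P)  //  F (P ∧ ¬P).
          branch 1.1.1 (add F (P → ¬P)):
            F (P → ¬P): α-rule — add T P, F ¬P.
            ○ open, literals {P=T}.
          branch 1.1.2 (add F (P ∧ ¬P)):
            F (P ∧ ¬P): β-rule — branch into F P  //  F ¬P.
              branch 1.1.2.1 (add F P):
                ○ open, literals {P=F}.
              branch 1.1.2.2 (add F ¬P):
                ○ open, literals {P=T}.
      branch 1.2 (add F ¬(R ∨ P)):
        F ¬(R ∨ P): β-rule — branch into T R  //  T P.
          branch 1.2.1 (add T R):
            ○ open, literals {R=T}.
          branch 1.2.2 (add T P):
            ○ open, literals {P=T}.
  branch 2 (add F ¬R):
    ○ open, literals {R=T}.
0 branches closed, 6 open.
An open branch gives a countermodel: P=T (unmentioned atoms arbitrary); under it the original formula is false.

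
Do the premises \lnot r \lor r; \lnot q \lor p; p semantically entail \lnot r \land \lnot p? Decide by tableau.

Initial set: {(\lnot r \lor r); (\lnot q \lor p); p; \lnot (\lnot r \land \lnot p)}.
(\lnot r \lor r): β-rule — branch into \lnot r  //  r.
  branch 1 (add \lnot r):
    (\lnot q \lor p): β-rule — branch into \lnot q  //  p.
      branch 1.1 (add \lnot q):
        \lnot (\lnot r \land \lnot p): β-rule — branch into \lnot \lnot r  //  \lnot \lnot p.
          branch 1.1.1 (add \lnot \lnot r):
            × closes — contains both r and \lnot r.
          branch 1.1.2 (add \lnot \lnot p):
            ○ open, literals {p=true, q=false, r=false}.
      branch 1.2 (add p):
        \lnot (\lnot r \land \lnot p): β-rule — branch into \lnot \lnot r  //  \lnot \lnot p.
          branch 1.2.1 (add \lnot \lnot r):
            × closes — contains both r and \lnot r.
          branch 1.2.2 (add \lnot \lnot p):
            ○ open, literals {p=true, r=false}.
  branch 2 (add r):
    (\lnot q \lor p): β-rule — branch into \lnot q  //  p.
      branch 2.1 (add \lnot q):
        \lnot (\lnot r \land \lnot p): β-rule — branch into \lnot \lnot r  //  \lnot \lnot p.
          branch 2.1.1 (add \lnot \lnot r):
            ○ open, literals {p=true, q=false, r=true}.
          branch 2.1.2 (add \lnot \lnot p):
            ○ open, literals {p=true, q=false, r=true}.
      branch 2.2 (add p):
        \lnot (\lnot r \land \lnot p): β-rule — branch into \lnot \lnot r  //  \lnot \lnot p.
          branch 2.2.1 (add \lnot \lnot r):
            ○ open, literals {p=true, r=true}.
          branch 2.2.2 (add \lnot \lnot p):
            ○ open, literals {p=true, r=true}.
2 branches closed, 6 open.
An open branch gives a countermodel: p=true, q=false, r=false (unmentioned atoms arbitrary); the premises hold there but the conclusion fails.

No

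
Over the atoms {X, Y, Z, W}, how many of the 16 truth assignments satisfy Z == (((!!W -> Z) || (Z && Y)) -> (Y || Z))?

Initial set: {(Z == (((!!W -> Z) || (Z && Y)) -> (Y || Z)))}.
(Z == (((!!W -> Z) || (Z && Y)) -> (Y || Z))): β-rule — branch into Z, (((!!W -> Z) || (Z && Y)) -> (Y || Z))  //  !Z, !(((!!W -> Z) || (Z && Y)) -> (Y || Z)).
  branch 1 (add Z, (((!!W -> Z) || (Z && Y)) -> (Y || Z))):
    (((!!W -> Z) || (Z && Y)) -> (Y || Z)): β-rule — branch into !((!!W -> Z) || (Z && Y))  //  (Y || Z).
      branch 1.1 (add !((!!W -> Z) || (Z && Y))):
        !((!!W -> Z) || (Z && Y)): α-rule — add !(!!W -> Z), !(Z && Y).
        !(!!W -> Z): α-rule — add !!W, !Z.
        × closes — contains both Z and !Z.
      branch 1.2 (add (Y || Z)):
        (Y || Z): β-rule — branch into Y  //  Z.
          branch 1.2.1 (add Y):
            ○ open, literals {Y=T, Z=T}.
          branch 1.2.2 (add Z):
            ○ open, literals {Z=T}.
  branch 2 (add !Z, !(((!!W -> Z) || (Z && Y)) -> (Y || Z))):
    !(((!!W -> Z) || (Z && Y)) -> (Y || Z)): α-rule — add ((!!W -> Z) || (Z && Y)), !(Y || Z).
    !(Y || Z): α-rule — add !Y, !Z.
    ((!!W -> Z) || (Z && Y)): β-rule — branch into (!!W -> Z)  //  (Z && Y).
      branch 2.1 (add (!!W -> Z)):
        (!!W -> Z): β-rule — branch into !!!W  //  Z.
          branch 2.1.1 (add !!!W):
            !!!W: drop double negation, giving !W.
            ○ open, literals {W=F, Y=F, Z=F}.
          branch 2.1.2 (add Z):
            × closes — contains both Z and !Z.
      branch 2.2 (add (Z && Y)):
        (Z && Y): α-rule — add Z, Y.
        × closes — contains both Z and !Z.
3 branches closed, 3 open.
Each open branch fixes some atoms; the unmentioned ones are free. Counting distinct full assignments: branch {Y=T, Z=T} (X, W) contributes 4 new; branch {Z=T} (X, Y, W) contributes 4 new; branch {W=F, Y=F, Z=F} (X) contributes 2 new. Total: 10.

10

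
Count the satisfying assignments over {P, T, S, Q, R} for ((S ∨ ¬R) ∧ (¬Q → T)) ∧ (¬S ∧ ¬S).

Initial set: {(((S ∨ ¬R) ∧ (¬Q → T)) ∧ (¬S ∧ ¬S))}.
(((S ∨ ¬R) ∧ (¬Q → T)) ∧ (¬S ∧ ¬S)): α-rule — add ((S ∨ ¬R) ∧ (¬Q → T)), (¬S ∧ ¬S).
((S ∨ ¬R) ∧ (¬Q → T)): α-rule — add (S ∨ ¬R), (¬Q → T).
(¬S ∧ ¬S): α-rule — add ¬S, ¬S.
(S ∨ ¬R): β-rule — branch into S  //  ¬R.
  branch 1 (add S):
    × closes — contains both S and ¬S.
  branch 2 (add ¬R):
    (¬Q → T): β-rule — branch into ¬¬Q  //  T.
      branch 2.1 (add ¬¬Q):
        ○ open, literals {Q=1, R=0, S=0}.
      branch 2.2 (add T):
        ○ open, literals {R=0, S=0, T=1}.
1 branch closed, 2 open.
Each open branch fixes some atoms; the unmentioned ones are free. Counting distinct full assignments: branch {Q=1, R=0, S=0} (P, T) contributes 4 new; branch {R=0, S=0, T=1} (P, Q) contributes 2 new. Total: 6.

6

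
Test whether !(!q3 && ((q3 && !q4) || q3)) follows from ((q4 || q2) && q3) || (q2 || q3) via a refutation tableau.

Yes

Initial set: {(((q4 || q2) && q3) || (q2 || q3)); !!(!q3 && ((q3 && !q4) || q3))}.
!!(!q3 && ((q3 && !q4) || q3)): α-rule — add !q3, ((q3 && !q4) || q3).
(((q4 || q2) && q3) || (q2 || q3)): β-rule — branch into ((q4 || q2) && q3)  //  (q2 || q3).
  branch 1 (add ((q4 || q2) && q3)):
    ((q4 || q2) && q3): α-rule — add (q4 || q2), q3.
    × closes — contains both q3 and !q3.
  branch 2 (add (q2 || q3)):
    ((q3 && !q4) || q3): β-rule — branch into (q3 && !q4)  //  q3.
      branch 2.1 (add (q3 && !q4)):
        (q3 && !q4): α-rule — add q3, !q4.
        × closes — contains both q3 and !q3.
      branch 2.2 (add q3):
        × closes — contains both q3 and !q3.
All 3 branches close.
Every branch closed, so the premises entail the conclusion.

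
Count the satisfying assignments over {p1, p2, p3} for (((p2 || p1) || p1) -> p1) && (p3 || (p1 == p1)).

6

Initial set: {((((p2 || p1) || p1) -> p1) && (p3 || (p1 == p1)))}.
((((p2 || p1) || p1) -> p1) && (p3 || (p1 == p1))): α-rule — add (((p2 || p1) || p1) -> p1), (p3 || (p1 == p1)).
(((p2 || p1) || p1) -> p1): β-rule — branch into !((p2 || p1) || p1)  //  p1.
  branch 1 (add !((p2 || p1) || p1)):
    !((p2 || p1) || p1): α-rule — add !(p2 || p1), !p1.
    !(p2 || p1): α-rule — add !p2, !p1.
    (p3 || (p1 == p1)): β-rule — branch into p3  //  (p1 == p1).
      branch 1.1 (add p3):
        ○ open, literals {p1=F, p2=F, p3=T}.
      branch 1.2 (add (p1 == p1)):
        (p1 == p1): β-rule — branch into p1, p1  //  !p1, !p1.
          branch 1.2.1 (add p1, p1):
            × closes — contains both p1 and !p1.
          branch 1.2.2 (add !p1, !p1):
            ○ open, literals {p1=F, p2=F}.
  branch 2 (add p1):
    (p3 || (p1 == p1)): β-rule — branch into p3  //  (p1 == p1).
      branch 2.1 (add p3):
        ○ open, literals {p1=T, p3=T}.
      branch 2.2 (add (p1 == p1)):
        (p1 == p1): β-rule — branch into p1, p1  //  !p1, !p1.
          branch 2.2.1 (add p1, p1):
            ○ open, literals {p1=T}.
          branch 2.2.2 (add !p1, !p1):
            × closes — contains both p1 and !p1.
2 branches closed, 4 open.
Each open branch fixes some atoms; the unmentioned ones are free. Counting distinct full assignments: branch {p1=F, p2=F, p3=T} (none free) contributes 1 new; branch {p1=F, p2=F} (p3) contributes 1 new; branch {p1=T, p3=T} (p2) contributes 2 new; branch {p1=T} (p2, p3) contributes 2 new. Total: 6.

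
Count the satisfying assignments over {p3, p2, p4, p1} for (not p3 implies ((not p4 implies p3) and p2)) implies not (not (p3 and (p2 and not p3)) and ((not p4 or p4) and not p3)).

Initial set: {((not p3 implies ((not p4 implies p3) and p2)) implies not (not (p3 and (p2 and not p3)) and ((not p4 or p4) and not p3)))}.
((not p3 implies ((not p4 implies p3) and p2)) implies not (not (p3 and (p2 and not p3)) and ((not p4 or p4) and not p3))): β-rule — branch into not (not p3 implies ((not p4 implies p3) and p2))  //  not (not (p3 and (p2 and not p3)) and ((not p4 or p4) and not p3)).
  branch 1 (add not (not p3 implies ((not p4 implies p3) and p2))):
    not (not p3 implies ((not p4 implies p3) and p2)): α-rule — add not p3, not ((not p4 implies p3) and p2).
    not ((not p4 implies p3) and p2): β-rule — branch into not (not p4 implies p3)  //  not p2.
      branch 1.1 (add not (not p4 implies p3)):
        not (not p4 implies p3): α-rule — add not p4, not p3.
        ○ open, literals {p3=false, p4=false}.
      branch 1.2 (add not p2):
        ○ open, literals {p2=false, p3=false}.
  branch 2 (add not (not (p3 and (p2 and not p3)) and ((not p4 or p4) and not p3))):
    not (not (p3 and (p2 and not p3)) and ((not p4 or p4) and not p3)): β-rule — branch into not not (p3 and (p2 and not p3))  //  not ((not p4 or p4) and not p3).
      branch 2.1 (add not not (p3 and (p2 and not p3))):
        not not (p3 and (p2 and not p3)): α-rule — add p3, (p2 and not p3).
        (p2 and not p3): α-rule — add p2, not p3.
        × closes — contains both p3 and not p3.
      branch 2.2 (add not ((not p4 or p4) and not p3)):
        not ((not p4 or p4) and not p3): β-rule — branch into not (not p4 or p4)  //  not not p3.
          branch 2.2.1 (add not (not p4 or p4)):
            not (not p4 or p4): α-rule — add not not p4, not p4.
            × closes — contains both p4 and not p4.
          branch 2.2.2 (add not not p3):
            ○ open, literals {p3=true}.
2 branches closed, 3 open.
Each open branch fixes some atoms; the unmentioned ones are free. Counting distinct full assignments: branch {p3=false, p4=false} (p2, p1) contributes 4 new; branch {p2=false, p3=false} (p4, p1) contributes 2 new; branch {p3=true} (p2, p4, p1) contributes 8 new. Total: 14.

14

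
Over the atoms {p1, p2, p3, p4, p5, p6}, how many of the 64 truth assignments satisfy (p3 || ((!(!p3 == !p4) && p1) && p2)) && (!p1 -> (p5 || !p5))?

Initial set: {((p3 || ((!(!p3 == !p4) && p1) && p2)) && (!p1 -> (p5 || !p5)))}.
((p3 || ((!(!p3 == !p4) && p1) && p2)) && (!p1 -> (p5 || !p5))): α-rule — add (p3 || ((!(!p3 == !p4) && p1) && p2)), (!p1 -> (p5 || !p5)).
(p3 || ((!(!p3 == !p4) && p1) && p2)): β-rule — branch into p3  //  ((!(!p3 == !p4) && p1) && p2).
  branch 1 (add p3):
    (!p1 -> (p5 || !p5)): β-rule — branch into !!p1  //  (p5 || !p5).
      branch 1.1 (add !!p1):
        ○ open, literals {p1=1, p3=1}.
      branch 1.2 (add (p5 || !p5)):
        (p5 || !p5): β-rule — branch into p5  //  !p5.
          branch 1.2.1 (add p5):
            ○ open, literals {p3=1, p5=1}.
          branch 1.2.2 (add !p5):
            ○ open, literals {p3=1, p5=0}.
  branch 2 (add ((!(!p3 == !p4) && p1) && p2)):
    ((!(!p3 == !p4) && p1) && p2): α-rule — add (!(!p3 == !p4) && p1), p2.
    (!(!p3 == !p4) && p1): α-rule — add !(!p3 == !p4), p1.
    (!p1 -> (p5 || !p5)): β-rule — branch into !!p1  //  (p5 || !p5).
      branch 2.1 (add !!p1):
        !(!p3 == !p4): β-rule — branch into !p3, !!p4  //  !!p3, !p4.
          branch 2.1.1 (add !p3, !!p4):
            ○ open, literals {p1=1, p2=1, p3=0, p4=1}.
          branch 2.1.2 (add !!p3, !p4):
            ○ open, literals {p1=1, p2=1, p3=1, p4=0}.
      branch 2.2 (add (p5 || !p5)):
        !(!p3 == !p4): β-rule — branch into !p3, !!p4  //  !!p3, !p4.
          branch 2.2.1 (add !p3, !!p4):
            (p5 || !p5): β-rule — branch into p5  //  !p5.
              branch 2.2.1.1 (add p5):
                ○ open, literals {p1=1, p2=1, p3=0, p4=1, p5=1}.
              branch 2.2.1.2 (add !p5):
                ○ open, literals {p1=1, p2=1, p3=0, p4=1, p5=0}.
          branch 2.2.2 (add !!p3, !p4):
            (p5 || !p5): β-rule — branch into p5  //  !p5.
              branch 2.2.2.1 (add p5):
                ○ open, literals {p1=1, p2=1, p3=1, p4=0, p5=1}.
              branch 2.2.2.2 (add !p5):
                ○ open, literals {p1=1, p2=1, p3=1, p4=0, p5=0}.
0 branches closed, 9 open.
Each open branch fixes some atoms; the unmentioned ones are free. Counting distinct full assignments: branch {p1=1, p3=1} (p2, p4, p5, p6) contributes 16 new; branch {p3=1, p5=1} (p1, p2, p4, p6) contributes 8 new; branch {p3=1, p5=0} (p1, p2, p4, p6) contributes 8 new; branch {p1=1, p2=1, p3=0, p4=1} (p5, p6) contributes 4 new; branch {p1=1, p2=1, p3=1, p4=0} (p5, p6) contributes 0 new; branch {p1=1, p2=1, p3=0, p4=1, p5=1} (p6) contributes 0 new; branch {p1=1, p2=1, p3=0, p4=1, p5=0} (p6) contributes 0 new; branch {p1=1, p2=1, p3=1, p4=0, p5=1} (p6) contributes 0 new; branch {p1=1, p2=1, p3=1, p4=0, p5=0} (p6) contributes 0 new. Total: 36.

36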